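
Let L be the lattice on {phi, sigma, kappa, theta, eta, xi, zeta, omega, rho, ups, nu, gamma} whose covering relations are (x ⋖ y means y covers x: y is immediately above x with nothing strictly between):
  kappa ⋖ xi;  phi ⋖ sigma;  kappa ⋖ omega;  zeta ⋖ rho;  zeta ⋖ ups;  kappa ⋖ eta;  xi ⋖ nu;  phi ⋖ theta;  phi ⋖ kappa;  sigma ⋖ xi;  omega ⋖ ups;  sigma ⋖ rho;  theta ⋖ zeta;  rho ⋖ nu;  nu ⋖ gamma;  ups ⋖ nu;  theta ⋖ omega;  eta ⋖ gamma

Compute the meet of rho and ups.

zeta

Common lower bounds of {rho, ups}: phi, theta, zeta.
The greatest among these is zeta.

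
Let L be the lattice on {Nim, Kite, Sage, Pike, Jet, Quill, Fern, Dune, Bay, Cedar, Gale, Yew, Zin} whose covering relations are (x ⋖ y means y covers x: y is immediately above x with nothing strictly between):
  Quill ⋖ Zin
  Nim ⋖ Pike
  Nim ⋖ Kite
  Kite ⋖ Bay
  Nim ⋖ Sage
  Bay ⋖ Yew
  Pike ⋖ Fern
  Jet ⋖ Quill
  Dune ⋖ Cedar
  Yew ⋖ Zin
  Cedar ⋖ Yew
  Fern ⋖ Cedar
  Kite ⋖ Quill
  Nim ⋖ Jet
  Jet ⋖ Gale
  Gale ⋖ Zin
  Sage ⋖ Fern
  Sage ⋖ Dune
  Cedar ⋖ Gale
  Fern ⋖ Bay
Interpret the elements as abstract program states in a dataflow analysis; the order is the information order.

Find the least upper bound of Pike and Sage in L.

Common upper bounds of {Pike, Sage}: Bay, Cedar, Fern, Gale, Yew, Zin.
The least among these is Fern.

Fern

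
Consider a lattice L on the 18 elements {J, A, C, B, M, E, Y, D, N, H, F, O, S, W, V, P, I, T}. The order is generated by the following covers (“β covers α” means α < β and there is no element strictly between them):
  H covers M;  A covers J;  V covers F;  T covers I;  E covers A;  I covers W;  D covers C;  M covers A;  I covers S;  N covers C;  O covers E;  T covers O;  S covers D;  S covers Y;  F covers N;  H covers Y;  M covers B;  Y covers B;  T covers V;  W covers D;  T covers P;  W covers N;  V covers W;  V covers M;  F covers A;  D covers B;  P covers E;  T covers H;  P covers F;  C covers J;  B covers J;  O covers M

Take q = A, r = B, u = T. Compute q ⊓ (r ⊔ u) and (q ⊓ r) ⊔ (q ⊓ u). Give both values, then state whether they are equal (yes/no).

A; A; yes

r ⊔ u = T, so q ⊓ (r ⊔ u) = A ⊓ T = A.
q ⊓ r = J and q ⊓ u = A, so (q ⊓ r) ⊔ (q ⊓ u) = J ⊔ A = A.
Equal: yes.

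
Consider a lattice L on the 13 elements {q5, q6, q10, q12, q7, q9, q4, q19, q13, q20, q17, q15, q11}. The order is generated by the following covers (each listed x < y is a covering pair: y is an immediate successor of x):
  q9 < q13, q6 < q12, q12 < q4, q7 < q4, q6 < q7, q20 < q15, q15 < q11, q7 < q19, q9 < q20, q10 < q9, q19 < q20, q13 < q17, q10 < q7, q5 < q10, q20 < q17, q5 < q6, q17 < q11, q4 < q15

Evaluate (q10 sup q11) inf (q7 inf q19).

q7

q10 ∨ q11 = q11
q7 ∧ q19 = q7
q11 ∧ q7 = q7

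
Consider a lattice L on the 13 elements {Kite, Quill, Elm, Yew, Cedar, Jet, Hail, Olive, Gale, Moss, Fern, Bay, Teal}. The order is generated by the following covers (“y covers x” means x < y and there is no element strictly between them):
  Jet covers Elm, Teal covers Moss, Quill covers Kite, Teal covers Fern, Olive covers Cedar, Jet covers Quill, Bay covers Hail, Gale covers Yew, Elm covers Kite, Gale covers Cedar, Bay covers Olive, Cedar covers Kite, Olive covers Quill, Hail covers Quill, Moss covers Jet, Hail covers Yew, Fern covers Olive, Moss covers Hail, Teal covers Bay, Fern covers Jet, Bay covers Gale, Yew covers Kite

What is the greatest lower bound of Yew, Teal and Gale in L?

Common lower bounds of {Yew, Teal, Gale}: Kite, Yew.
The greatest among these is Yew.

Yew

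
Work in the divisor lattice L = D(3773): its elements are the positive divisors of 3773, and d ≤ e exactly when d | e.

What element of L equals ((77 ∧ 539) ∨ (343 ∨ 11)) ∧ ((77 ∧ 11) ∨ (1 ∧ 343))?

11

77 ∧ 539 = 77
343 ∨ 11 = 3773
77 ∨ 3773 = 3773
77 ∧ 11 = 11
1 ∧ 343 = 1
11 ∨ 1 = 11
3773 ∧ 11 = 11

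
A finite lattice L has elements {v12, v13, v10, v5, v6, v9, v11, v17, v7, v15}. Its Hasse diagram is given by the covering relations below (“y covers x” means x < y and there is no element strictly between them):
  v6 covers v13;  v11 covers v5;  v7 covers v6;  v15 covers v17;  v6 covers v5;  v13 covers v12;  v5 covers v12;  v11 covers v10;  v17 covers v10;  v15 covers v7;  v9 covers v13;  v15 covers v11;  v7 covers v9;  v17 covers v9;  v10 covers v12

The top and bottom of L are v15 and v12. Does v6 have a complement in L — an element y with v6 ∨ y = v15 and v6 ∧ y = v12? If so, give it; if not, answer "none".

v10

Need y with v6 ∨ y = v15 and v6 ∧ y = v12.
Checking each element gives: v10.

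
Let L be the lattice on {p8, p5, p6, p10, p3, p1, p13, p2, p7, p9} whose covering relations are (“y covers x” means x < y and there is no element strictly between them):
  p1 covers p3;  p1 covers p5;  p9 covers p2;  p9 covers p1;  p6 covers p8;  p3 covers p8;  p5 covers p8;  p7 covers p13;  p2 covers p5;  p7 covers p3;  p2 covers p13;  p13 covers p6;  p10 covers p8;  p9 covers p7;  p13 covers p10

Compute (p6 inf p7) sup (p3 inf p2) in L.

p6

p6 ∧ p7 = p6
p3 ∧ p2 = p8
p6 ∨ p8 = p6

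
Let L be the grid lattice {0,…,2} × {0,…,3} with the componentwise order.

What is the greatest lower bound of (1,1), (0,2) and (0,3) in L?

(0,1)

Common lower bounds of {(1,1), (0,2), (0,3)}: (0,0), (0,1).
The greatest among these is (0,1).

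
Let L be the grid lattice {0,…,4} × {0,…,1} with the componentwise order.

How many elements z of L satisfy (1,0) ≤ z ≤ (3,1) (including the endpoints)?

6

The interval [(1,0), (3,1)] = {(1,0), (1,1), (2,0), (2,1), (3,0), (3,1)}, which has 6 elements.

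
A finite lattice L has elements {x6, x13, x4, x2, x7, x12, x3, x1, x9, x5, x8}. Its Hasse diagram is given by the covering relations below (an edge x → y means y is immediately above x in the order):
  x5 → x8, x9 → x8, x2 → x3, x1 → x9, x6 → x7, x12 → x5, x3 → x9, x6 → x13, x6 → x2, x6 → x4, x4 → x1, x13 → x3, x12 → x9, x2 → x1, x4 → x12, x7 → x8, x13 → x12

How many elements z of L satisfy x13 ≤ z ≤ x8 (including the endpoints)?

The interval [x13, x8] = {x12, x13, x3, x5, x8, x9}, which has 6 elements.

6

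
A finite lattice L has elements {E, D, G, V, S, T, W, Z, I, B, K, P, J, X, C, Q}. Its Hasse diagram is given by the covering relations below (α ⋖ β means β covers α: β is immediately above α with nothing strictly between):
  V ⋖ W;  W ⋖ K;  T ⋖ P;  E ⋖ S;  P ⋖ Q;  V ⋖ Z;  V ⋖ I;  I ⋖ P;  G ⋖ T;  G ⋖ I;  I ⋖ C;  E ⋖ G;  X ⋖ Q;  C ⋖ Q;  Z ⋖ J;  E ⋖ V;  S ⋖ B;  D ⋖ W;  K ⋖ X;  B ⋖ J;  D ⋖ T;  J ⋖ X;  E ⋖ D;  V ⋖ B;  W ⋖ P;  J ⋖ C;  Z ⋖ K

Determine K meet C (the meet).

Z

Common lower bounds of {K, C}: E, V, Z.
The greatest among these is Z.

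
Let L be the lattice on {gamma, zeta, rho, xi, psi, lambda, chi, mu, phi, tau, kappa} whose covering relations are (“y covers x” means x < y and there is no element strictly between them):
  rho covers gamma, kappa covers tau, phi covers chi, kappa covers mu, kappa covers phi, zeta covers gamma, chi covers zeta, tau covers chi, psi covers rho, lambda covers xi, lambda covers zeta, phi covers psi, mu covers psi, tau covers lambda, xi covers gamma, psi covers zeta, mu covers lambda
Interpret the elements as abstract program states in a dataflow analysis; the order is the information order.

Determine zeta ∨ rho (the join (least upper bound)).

psi

Common upper bounds of {zeta, rho}: kappa, mu, phi, psi.
The least among these is psi.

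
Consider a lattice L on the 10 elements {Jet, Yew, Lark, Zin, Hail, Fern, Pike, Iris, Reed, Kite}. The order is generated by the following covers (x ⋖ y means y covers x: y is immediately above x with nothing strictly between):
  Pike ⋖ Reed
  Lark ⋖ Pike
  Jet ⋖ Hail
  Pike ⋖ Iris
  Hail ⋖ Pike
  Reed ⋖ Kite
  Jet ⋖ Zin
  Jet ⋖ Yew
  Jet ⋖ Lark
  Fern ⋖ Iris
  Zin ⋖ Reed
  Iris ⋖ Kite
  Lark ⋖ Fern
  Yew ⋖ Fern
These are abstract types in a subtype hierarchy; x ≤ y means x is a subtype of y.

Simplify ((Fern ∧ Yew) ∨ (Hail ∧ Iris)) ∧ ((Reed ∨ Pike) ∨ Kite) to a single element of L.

Iris

Fern ∧ Yew = Yew
Hail ∧ Iris = Hail
Yew ∨ Hail = Iris
Reed ∨ Pike = Reed
Reed ∨ Kite = Kite
Iris ∧ Kite = Iris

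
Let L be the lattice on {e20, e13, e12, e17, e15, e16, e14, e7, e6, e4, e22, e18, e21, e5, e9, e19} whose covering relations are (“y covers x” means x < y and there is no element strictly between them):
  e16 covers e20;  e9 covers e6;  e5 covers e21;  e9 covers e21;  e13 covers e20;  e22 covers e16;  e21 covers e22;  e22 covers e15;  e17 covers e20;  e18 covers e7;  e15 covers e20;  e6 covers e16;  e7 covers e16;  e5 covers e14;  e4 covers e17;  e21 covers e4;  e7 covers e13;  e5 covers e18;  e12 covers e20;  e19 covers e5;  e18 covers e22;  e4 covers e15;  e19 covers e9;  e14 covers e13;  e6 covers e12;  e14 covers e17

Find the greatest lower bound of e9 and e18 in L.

e22

Common lower bounds of {e9, e18}: e15, e16, e20, e22.
The greatest among these is e22.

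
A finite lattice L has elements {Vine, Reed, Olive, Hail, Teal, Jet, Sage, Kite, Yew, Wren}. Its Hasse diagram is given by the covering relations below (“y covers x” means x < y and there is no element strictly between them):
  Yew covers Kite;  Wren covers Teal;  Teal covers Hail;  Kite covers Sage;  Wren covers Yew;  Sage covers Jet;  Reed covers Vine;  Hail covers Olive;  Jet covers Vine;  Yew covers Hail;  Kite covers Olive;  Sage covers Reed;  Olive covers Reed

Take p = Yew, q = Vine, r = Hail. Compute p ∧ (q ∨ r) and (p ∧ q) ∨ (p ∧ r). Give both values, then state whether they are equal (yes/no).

q ∨ r = Hail, so p ∧ (q ∨ r) = Yew ∧ Hail = Hail.
p ∧ q = Vine and p ∧ r = Hail, so (p ∧ q) ∨ (p ∧ r) = Vine ∨ Hail = Hail.
Equal: yes.

Hail; Hail; yes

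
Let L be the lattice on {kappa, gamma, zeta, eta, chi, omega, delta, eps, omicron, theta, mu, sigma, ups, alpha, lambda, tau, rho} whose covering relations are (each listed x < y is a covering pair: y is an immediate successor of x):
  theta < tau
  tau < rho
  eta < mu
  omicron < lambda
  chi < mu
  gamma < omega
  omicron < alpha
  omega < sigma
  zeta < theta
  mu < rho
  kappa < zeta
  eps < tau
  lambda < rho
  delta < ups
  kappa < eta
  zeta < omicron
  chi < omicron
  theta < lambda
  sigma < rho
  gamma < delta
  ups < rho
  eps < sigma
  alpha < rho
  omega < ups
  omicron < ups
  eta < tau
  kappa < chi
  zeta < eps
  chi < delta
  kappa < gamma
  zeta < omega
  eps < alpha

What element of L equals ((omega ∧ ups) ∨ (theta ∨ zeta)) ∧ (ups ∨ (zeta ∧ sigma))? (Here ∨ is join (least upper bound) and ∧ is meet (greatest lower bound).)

ups

omega ∧ ups = omega
theta ∨ zeta = theta
omega ∨ theta = rho
zeta ∧ sigma = zeta
ups ∨ zeta = ups
rho ∧ ups = ups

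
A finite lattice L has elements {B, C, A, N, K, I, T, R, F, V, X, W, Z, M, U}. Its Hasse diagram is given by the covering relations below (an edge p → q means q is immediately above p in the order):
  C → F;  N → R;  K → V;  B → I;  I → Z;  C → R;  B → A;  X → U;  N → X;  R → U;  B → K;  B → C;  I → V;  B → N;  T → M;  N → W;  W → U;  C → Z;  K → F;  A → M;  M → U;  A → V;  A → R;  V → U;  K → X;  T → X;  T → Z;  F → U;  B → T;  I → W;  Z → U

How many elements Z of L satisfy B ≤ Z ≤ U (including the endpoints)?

15

The interval [B, U] = {A, B, C, F, I, K, M, N, R, T, U, V, W, X, Z}, which has 15 elements.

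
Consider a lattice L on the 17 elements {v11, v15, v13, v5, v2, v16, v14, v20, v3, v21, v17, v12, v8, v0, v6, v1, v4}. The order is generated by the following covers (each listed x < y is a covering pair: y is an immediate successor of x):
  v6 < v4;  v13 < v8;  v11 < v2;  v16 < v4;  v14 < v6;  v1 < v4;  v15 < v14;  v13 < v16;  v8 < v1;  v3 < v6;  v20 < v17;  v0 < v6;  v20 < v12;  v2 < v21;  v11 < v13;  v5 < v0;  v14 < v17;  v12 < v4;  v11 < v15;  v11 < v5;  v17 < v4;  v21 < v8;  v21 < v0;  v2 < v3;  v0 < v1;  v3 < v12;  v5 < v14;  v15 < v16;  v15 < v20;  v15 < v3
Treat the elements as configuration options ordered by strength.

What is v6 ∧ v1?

v0

Common lower bounds of {v6, v1}: v0, v11, v2, v21, v5.
The greatest among these is v0.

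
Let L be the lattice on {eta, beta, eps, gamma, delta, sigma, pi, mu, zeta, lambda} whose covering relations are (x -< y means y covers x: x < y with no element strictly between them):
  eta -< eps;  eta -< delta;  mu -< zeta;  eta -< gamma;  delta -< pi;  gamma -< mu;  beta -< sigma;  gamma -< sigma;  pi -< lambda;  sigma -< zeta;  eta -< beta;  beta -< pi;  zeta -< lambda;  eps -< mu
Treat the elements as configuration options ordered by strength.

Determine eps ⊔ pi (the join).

lambda

Common upper bounds of {eps, pi}: lambda.
The least among these is lambda.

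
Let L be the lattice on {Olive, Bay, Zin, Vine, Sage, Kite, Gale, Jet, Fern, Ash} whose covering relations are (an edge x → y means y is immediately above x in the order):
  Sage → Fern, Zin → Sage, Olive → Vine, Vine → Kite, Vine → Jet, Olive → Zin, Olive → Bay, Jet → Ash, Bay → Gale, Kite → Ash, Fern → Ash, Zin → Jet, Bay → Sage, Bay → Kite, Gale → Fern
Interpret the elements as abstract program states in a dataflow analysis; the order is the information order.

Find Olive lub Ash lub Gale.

Common upper bounds of {Olive, Ash, Gale}: Ash.
The least among these is Ash.

Ash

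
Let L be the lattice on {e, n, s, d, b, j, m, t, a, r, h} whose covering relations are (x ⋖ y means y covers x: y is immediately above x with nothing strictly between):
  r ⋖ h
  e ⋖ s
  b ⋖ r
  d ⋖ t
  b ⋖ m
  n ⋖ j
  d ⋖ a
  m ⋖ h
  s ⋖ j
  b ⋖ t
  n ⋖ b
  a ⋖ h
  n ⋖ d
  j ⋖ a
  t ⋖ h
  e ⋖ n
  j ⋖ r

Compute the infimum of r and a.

j

Common lower bounds of {r, a}: e, j, n, s.
The greatest among these is j.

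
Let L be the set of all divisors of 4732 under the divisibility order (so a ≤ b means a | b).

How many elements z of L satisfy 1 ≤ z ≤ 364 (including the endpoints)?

The interval [1, 364] = {1, 13, 14, 182, 2, 26, 28, 364, 4, 52, 7, 91}, which has 12 elements.

12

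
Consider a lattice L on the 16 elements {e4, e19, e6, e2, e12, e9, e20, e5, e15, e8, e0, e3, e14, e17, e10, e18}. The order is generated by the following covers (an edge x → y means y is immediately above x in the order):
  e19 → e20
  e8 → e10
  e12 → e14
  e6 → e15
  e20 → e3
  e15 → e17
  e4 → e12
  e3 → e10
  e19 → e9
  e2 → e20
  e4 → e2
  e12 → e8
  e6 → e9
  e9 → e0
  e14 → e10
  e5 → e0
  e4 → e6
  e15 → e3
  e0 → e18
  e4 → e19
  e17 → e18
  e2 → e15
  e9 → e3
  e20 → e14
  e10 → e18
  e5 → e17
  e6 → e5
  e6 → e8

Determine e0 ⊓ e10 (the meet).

Common lower bounds of {e0, e10}: e19, e4, e6, e9.
The greatest among these is e9.

e9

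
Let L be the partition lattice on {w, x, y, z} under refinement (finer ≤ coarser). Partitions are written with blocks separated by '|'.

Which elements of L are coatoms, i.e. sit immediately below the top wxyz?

wxy|z, wxz|y, wx|yz, wyz|x, wy|xz, wz|xy, w|xyz

The coatoms are exactly the elements covered by wxyz: wxy|z, wxz|y, wx|yz, wyz|x, wy|xz, wz|xy, w|xyz.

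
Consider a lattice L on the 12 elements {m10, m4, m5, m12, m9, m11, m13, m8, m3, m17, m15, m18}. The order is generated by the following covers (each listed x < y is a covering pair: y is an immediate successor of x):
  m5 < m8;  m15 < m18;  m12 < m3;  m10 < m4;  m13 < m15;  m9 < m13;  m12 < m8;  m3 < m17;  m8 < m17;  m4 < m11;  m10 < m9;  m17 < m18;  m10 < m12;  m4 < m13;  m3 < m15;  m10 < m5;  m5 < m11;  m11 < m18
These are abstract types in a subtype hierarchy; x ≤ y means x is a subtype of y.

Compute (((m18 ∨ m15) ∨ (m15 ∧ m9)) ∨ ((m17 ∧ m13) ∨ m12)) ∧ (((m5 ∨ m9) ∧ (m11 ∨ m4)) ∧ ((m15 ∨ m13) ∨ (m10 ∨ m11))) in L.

m11

m18 ∨ m15 = m18
m15 ∧ m9 = m9
m18 ∨ m9 = m18
m17 ∧ m13 = m10
m10 ∨ m12 = m12
m18 ∨ m12 = m18
m5 ∨ m9 = m18
m11 ∨ m4 = m11
m18 ∧ m11 = m11
m15 ∨ m13 = m15
m10 ∨ m11 = m11
m15 ∨ m11 = m18
m11 ∧ m18 = m11
m18 ∧ m11 = m11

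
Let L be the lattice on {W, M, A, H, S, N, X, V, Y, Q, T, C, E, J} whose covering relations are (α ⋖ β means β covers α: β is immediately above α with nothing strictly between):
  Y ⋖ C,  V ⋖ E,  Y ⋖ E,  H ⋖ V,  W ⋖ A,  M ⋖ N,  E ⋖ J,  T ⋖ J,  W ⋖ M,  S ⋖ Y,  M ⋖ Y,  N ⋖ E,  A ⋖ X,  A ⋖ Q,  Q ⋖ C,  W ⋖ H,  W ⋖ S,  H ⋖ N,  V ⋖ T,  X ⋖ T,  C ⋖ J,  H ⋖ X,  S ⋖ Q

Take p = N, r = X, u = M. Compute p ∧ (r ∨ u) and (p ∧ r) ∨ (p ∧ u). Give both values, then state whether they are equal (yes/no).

N; N; yes

r ∨ u = J, so p ∧ (r ∨ u) = N ∧ J = N.
p ∧ r = H and p ∧ u = M, so (p ∧ r) ∨ (p ∧ u) = H ∨ M = N.
Equal: yes.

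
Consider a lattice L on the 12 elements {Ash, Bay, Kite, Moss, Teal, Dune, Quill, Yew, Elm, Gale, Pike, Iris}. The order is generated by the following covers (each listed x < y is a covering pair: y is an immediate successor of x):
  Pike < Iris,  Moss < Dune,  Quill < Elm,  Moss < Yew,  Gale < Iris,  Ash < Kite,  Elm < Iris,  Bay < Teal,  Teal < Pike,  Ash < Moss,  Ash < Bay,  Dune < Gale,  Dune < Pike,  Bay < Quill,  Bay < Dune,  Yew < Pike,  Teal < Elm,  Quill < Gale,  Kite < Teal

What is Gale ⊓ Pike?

Dune

Common lower bounds of {Gale, Pike}: Ash, Bay, Dune, Moss.
The greatest among these is Dune.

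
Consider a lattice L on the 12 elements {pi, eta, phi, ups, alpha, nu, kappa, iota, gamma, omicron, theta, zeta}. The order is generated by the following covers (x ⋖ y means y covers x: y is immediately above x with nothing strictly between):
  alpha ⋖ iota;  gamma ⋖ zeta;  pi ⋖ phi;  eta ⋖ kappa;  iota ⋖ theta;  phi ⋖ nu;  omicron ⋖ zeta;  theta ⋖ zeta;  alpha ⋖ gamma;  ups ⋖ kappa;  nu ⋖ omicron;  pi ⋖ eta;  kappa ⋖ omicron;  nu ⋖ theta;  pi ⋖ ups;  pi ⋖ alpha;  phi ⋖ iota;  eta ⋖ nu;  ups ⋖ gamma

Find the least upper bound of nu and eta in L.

Common upper bounds of {nu, eta}: nu, omicron, theta, zeta.
The least among these is nu.

nu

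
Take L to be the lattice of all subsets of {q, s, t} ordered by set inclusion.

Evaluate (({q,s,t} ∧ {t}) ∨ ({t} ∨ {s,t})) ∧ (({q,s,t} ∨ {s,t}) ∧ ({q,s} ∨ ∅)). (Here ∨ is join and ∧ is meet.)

{q,s,t} ∧ {t} = {t}
{t} ∨ {s,t} = {s,t}
{t} ∨ {s,t} = {s,t}
{q,s,t} ∨ {s,t} = {q,s,t}
{q,s} ∨ ∅ = {q,s}
{q,s,t} ∧ {q,s} = {q,s}
{s,t} ∧ {q,s} = {s}

{s}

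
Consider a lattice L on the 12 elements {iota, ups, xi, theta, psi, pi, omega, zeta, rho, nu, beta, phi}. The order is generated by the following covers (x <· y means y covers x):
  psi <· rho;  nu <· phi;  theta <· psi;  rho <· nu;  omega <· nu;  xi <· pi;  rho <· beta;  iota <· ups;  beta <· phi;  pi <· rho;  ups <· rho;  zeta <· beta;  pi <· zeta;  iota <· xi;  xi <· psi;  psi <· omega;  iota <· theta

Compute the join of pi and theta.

Common upper bounds of {pi, theta}: beta, nu, phi, rho.
The least among these is rho.

rho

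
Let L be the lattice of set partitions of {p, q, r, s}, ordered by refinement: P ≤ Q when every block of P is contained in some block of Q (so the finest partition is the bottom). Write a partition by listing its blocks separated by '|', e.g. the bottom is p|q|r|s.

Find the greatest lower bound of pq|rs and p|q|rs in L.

p|q|rs

Common lower bounds of {pq|rs, p|q|rs}: p|q|rs, p|q|r|s.
The greatest among these is p|q|rs.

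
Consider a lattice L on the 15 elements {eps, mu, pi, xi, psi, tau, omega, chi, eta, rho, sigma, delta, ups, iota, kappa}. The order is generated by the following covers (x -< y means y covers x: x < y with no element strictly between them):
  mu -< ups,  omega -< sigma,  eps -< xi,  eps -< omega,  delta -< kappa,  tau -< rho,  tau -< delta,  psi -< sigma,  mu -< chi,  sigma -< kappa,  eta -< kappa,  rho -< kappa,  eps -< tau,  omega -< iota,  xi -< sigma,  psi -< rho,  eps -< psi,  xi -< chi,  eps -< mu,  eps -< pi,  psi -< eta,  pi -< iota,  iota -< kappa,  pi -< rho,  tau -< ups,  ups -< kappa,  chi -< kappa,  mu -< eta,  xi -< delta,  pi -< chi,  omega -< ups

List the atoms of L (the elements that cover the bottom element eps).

mu, omega, pi, psi, tau, xi

The atoms are exactly the elements that cover eps: mu, omega, pi, psi, tau, xi.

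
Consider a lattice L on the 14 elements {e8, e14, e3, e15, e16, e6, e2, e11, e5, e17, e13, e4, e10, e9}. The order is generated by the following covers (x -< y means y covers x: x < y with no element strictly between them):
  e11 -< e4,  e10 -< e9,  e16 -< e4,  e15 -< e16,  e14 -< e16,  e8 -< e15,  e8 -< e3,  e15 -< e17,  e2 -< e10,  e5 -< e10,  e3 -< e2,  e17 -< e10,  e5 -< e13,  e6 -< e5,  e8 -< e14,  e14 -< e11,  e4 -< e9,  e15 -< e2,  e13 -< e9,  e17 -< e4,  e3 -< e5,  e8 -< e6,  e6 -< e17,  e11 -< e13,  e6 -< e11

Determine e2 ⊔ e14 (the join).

Common upper bounds of {e2, e14}: e9.
The least among these is e9.

e9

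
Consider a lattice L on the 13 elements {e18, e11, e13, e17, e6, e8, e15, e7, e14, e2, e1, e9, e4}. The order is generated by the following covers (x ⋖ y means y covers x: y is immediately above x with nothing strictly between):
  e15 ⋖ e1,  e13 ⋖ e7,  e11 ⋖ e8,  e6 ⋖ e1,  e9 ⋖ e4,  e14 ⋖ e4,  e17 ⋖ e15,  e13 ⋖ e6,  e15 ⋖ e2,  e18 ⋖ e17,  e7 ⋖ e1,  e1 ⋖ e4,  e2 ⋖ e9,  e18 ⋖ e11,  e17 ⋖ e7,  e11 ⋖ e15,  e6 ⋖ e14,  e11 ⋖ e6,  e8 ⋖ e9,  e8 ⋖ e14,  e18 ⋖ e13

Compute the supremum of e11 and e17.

e15

Common upper bounds of {e11, e17}: e1, e15, e2, e4, e9.
The least among these is e15.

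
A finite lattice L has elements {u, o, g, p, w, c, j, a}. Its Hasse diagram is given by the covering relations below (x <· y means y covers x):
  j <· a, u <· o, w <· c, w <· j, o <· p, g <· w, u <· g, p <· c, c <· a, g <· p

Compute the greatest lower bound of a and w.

Common lower bounds of {a, w}: g, u, w.
The greatest among these is w.

w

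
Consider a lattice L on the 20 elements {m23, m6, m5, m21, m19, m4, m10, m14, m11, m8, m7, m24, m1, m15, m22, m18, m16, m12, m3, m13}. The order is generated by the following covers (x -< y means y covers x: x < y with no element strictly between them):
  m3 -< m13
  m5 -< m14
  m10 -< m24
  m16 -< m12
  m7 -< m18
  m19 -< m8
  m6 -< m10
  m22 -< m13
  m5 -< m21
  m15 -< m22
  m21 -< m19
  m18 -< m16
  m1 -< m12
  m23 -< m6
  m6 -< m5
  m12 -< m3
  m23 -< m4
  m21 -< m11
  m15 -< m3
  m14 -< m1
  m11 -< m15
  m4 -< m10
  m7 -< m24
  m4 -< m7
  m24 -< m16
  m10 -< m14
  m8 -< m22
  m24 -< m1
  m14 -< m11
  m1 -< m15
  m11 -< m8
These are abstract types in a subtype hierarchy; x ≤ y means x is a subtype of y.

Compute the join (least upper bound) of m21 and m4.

m11

Common upper bounds of {m21, m4}: m11, m13, m15, m22, m3, m8.
The least among these is m11.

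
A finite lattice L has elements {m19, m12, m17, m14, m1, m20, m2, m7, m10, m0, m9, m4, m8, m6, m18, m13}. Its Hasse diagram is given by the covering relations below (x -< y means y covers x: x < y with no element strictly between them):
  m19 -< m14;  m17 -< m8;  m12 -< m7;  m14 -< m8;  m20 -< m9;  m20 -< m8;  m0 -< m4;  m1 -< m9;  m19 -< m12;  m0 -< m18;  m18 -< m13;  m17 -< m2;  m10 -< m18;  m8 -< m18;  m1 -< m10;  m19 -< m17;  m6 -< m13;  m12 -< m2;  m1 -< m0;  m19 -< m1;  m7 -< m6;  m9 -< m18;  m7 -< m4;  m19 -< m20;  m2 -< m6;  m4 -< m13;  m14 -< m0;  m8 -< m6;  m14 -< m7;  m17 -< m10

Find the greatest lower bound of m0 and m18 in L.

m0

Common lower bounds of {m0, m18}: m0, m1, m14, m19.
The greatest among these is m0.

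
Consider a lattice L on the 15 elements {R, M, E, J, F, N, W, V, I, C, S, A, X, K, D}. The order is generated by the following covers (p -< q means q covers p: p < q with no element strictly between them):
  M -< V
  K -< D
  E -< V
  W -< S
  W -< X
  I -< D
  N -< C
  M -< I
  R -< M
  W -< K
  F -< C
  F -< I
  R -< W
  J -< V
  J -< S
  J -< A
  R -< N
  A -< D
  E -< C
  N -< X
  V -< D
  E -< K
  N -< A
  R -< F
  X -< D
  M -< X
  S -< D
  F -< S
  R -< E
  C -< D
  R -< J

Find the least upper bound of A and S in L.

D

Common upper bounds of {A, S}: D.
The least among these is D.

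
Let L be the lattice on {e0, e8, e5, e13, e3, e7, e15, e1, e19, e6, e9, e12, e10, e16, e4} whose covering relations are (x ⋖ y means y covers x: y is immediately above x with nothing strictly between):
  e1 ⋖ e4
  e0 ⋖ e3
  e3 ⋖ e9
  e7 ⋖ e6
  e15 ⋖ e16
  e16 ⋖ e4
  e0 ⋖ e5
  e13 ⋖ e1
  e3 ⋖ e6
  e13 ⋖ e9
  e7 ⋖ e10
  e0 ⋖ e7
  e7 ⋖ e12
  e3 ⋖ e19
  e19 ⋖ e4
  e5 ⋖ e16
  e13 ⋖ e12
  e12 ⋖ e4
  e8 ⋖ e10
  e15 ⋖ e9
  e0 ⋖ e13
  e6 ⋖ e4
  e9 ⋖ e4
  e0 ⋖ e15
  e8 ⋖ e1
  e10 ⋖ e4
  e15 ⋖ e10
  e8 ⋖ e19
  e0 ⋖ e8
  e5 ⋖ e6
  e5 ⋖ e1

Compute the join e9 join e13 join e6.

Common upper bounds of {e9, e13, e6}: e4.
The least among these is e4.

e4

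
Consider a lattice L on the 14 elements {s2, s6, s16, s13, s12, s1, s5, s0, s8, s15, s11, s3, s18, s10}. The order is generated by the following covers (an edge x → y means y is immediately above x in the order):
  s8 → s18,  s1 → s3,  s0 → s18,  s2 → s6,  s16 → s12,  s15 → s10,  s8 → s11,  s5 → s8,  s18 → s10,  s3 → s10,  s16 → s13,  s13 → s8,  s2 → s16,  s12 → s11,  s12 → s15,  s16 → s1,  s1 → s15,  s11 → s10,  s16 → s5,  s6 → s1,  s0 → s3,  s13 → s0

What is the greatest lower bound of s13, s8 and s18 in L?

Common lower bounds of {s13, s8, s18}: s13, s16, s2.
The greatest among these is s13.

s13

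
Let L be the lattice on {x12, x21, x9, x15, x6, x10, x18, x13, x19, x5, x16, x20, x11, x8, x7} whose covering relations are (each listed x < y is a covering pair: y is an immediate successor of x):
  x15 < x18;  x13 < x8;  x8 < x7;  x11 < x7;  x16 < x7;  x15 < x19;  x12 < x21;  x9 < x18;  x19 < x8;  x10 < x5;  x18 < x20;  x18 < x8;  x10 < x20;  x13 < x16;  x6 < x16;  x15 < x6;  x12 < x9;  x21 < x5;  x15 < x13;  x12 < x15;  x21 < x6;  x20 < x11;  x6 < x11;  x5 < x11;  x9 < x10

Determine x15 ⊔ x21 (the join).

x6

Common upper bounds of {x15, x21}: x11, x16, x6, x7.
The least among these is x6.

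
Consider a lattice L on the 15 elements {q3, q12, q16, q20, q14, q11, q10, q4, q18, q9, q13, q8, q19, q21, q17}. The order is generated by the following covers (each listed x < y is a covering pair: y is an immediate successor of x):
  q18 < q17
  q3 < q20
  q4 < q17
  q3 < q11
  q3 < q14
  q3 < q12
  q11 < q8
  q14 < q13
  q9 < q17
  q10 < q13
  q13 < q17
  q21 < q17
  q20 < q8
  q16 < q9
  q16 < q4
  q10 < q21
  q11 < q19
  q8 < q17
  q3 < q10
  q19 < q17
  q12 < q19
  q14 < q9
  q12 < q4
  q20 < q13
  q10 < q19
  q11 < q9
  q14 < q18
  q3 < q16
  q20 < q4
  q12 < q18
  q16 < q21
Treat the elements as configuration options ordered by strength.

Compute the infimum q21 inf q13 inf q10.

q10

Common lower bounds of {q21, q13, q10}: q10, q3.
The greatest among these is q10.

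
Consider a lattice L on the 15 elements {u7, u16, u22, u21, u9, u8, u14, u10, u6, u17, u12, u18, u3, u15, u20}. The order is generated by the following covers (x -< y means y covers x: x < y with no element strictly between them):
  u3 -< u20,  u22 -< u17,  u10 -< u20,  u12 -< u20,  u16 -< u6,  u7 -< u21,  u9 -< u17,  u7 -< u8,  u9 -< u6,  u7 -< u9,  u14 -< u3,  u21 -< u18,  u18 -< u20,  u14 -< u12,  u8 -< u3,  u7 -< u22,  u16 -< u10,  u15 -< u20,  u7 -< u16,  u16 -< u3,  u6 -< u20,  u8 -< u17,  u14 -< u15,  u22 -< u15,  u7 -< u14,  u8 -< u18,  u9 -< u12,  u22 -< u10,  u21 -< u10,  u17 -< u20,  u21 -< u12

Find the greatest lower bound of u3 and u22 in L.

u7

Common lower bounds of {u3, u22}: u7.
The greatest among these is u7.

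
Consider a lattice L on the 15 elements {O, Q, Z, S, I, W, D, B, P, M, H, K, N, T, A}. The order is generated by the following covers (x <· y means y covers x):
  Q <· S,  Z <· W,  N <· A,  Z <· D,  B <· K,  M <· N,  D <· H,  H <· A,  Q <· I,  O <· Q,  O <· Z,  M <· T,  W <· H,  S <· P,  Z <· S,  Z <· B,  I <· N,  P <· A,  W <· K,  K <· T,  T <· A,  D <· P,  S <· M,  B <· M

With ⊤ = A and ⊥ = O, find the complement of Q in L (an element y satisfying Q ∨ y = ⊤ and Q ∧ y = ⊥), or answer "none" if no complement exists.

H

Need y with Q ∨ y = A and Q ∧ y = O.
Checking each element gives: H.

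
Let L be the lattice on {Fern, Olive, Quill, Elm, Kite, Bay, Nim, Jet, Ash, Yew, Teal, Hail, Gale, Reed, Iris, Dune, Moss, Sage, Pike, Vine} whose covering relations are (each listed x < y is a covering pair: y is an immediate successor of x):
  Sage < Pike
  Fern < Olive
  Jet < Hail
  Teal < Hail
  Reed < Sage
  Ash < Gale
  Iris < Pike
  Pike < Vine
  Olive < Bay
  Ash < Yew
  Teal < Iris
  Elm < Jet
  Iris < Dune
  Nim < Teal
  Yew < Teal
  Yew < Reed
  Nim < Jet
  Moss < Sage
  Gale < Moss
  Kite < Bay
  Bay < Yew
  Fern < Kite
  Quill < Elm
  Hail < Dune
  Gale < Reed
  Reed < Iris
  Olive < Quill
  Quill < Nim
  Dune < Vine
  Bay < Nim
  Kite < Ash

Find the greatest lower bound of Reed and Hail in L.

Yew

Common lower bounds of {Reed, Hail}: Ash, Bay, Fern, Kite, Olive, Yew.
The greatest among these is Yew.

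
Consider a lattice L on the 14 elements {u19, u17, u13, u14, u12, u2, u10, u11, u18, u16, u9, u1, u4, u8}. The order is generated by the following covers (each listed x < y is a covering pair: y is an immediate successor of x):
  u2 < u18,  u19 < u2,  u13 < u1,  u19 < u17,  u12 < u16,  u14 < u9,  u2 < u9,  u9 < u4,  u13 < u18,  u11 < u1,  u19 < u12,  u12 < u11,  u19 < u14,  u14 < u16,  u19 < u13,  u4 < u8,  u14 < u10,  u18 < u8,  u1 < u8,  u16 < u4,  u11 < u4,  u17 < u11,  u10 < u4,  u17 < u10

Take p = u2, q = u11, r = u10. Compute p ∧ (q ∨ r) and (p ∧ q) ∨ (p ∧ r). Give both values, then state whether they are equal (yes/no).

u2; u19; no

q ∨ r = u4, so p ∧ (q ∨ r) = u2 ∧ u4 = u2.
p ∧ q = u19 and p ∧ r = u19, so (p ∧ q) ∨ (p ∧ r) = u19 ∨ u19 = u19.
Equal: no.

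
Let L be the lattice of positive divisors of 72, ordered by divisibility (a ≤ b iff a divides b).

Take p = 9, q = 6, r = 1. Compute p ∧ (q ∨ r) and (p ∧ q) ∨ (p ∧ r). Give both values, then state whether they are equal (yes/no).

3; 3; yes

q ∨ r = 6, so p ∧ (q ∨ r) = 9 ∧ 6 = 3.
p ∧ q = 3 and p ∧ r = 1, so (p ∧ q) ∨ (p ∧ r) = 3 ∨ 1 = 3.
Equal: yes.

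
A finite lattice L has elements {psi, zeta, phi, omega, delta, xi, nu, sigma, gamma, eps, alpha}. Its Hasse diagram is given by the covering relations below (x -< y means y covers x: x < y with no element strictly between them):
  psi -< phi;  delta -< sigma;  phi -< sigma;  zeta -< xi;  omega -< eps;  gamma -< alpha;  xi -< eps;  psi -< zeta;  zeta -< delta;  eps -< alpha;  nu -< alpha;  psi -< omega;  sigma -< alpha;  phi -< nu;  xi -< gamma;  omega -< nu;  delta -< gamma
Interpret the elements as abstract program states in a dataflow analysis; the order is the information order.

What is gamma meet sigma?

Common lower bounds of {gamma, sigma}: delta, psi, zeta.
The greatest among these is delta.

delta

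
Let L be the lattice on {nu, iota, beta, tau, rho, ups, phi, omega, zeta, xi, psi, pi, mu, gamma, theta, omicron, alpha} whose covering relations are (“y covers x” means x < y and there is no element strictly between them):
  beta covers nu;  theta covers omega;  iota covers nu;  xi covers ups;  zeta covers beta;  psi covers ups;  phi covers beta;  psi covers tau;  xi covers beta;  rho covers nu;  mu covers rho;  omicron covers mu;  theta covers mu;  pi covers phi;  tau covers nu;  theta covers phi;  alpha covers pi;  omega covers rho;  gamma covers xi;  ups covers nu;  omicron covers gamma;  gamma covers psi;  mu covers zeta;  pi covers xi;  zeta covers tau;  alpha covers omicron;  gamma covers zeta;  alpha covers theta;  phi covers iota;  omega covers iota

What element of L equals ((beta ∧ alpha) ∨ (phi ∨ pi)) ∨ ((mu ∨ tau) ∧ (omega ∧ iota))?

pi

beta ∧ alpha = beta
phi ∨ pi = pi
beta ∨ pi = pi
mu ∨ tau = mu
omega ∧ iota = iota
mu ∧ iota = nu
pi ∨ nu = pi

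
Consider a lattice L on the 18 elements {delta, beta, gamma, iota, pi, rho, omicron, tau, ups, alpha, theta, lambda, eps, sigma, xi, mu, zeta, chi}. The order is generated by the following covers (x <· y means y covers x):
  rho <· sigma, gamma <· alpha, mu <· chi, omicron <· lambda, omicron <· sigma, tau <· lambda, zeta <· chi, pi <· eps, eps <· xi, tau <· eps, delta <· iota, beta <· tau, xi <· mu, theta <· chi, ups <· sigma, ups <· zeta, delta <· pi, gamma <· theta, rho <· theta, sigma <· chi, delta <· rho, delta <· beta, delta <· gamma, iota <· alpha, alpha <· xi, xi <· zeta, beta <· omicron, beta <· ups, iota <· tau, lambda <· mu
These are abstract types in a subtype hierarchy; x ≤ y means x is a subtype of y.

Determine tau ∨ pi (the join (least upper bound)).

eps

Common upper bounds of {tau, pi}: chi, eps, mu, xi, zeta.
The least among these is eps.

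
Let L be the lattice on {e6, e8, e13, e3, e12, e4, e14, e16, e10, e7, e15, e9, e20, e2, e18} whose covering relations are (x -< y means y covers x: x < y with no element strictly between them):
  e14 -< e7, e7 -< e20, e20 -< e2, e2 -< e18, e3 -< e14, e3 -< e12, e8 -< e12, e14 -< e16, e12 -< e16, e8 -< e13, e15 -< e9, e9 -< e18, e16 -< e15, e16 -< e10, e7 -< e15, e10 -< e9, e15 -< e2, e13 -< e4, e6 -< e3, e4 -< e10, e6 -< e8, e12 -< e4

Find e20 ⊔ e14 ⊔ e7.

e20

Common upper bounds of {e20, e14, e7}: e18, e2, e20.
The least among these is e20.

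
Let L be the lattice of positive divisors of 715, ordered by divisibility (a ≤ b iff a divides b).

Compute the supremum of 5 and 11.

In the divisibility order, the join is the least common multiple: lcm(5, 11) = 55.

55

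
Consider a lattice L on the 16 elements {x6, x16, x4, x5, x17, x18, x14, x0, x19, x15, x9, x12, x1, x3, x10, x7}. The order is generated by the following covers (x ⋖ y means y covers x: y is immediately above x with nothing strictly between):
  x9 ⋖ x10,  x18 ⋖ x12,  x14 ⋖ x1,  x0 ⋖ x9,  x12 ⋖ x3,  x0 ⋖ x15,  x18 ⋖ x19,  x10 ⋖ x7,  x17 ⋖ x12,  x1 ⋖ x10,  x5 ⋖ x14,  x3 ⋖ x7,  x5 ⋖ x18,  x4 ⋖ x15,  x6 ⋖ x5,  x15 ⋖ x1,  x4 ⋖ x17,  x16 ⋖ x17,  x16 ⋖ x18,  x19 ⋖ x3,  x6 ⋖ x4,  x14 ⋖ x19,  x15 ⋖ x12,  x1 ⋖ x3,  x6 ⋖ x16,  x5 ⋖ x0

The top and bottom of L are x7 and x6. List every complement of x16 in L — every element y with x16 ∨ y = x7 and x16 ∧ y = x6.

Need y with x16 ∨ y = x7 and x16 ∧ y = x6.
Checking each element gives: x10, x9.

x10, x9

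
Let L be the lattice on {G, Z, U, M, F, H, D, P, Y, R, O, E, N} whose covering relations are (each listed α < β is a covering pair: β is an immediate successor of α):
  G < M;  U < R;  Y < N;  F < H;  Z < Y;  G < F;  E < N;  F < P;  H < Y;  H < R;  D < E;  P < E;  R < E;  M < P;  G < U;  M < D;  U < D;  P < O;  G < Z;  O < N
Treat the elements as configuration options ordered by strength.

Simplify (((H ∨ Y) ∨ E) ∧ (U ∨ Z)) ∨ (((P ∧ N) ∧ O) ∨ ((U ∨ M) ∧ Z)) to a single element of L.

N

H ∨ Y = Y
Y ∨ E = N
U ∨ Z = N
N ∧ N = N
P ∧ N = P
P ∧ O = P
U ∨ M = D
D ∧ Z = G
P ∨ G = P
N ∨ P = N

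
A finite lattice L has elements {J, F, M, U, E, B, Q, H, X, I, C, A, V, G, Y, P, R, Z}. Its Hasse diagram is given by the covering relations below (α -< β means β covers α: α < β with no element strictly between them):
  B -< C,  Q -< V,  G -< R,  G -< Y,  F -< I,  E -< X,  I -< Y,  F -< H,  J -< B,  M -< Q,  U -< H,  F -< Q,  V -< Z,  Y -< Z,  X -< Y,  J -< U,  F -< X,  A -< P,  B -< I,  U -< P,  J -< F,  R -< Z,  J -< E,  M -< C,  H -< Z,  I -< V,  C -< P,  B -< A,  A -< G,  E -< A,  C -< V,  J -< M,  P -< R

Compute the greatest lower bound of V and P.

C

Common lower bounds of {V, P}: B, C, J, M.
The greatest among these is C.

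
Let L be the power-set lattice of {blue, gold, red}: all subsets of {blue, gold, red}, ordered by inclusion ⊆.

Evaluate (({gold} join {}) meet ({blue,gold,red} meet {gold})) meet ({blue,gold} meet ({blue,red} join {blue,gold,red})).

{gold} ∨ {} = {gold}
{blue,gold,red} ∧ {gold} = {gold}
{gold} ∧ {gold} = {gold}
{blue,red} ∨ {blue,gold,red} = {blue,gold,red}
{blue,gold} ∧ {blue,gold,red} = {blue,gold}
{gold} ∧ {blue,gold} = {gold}

{gold}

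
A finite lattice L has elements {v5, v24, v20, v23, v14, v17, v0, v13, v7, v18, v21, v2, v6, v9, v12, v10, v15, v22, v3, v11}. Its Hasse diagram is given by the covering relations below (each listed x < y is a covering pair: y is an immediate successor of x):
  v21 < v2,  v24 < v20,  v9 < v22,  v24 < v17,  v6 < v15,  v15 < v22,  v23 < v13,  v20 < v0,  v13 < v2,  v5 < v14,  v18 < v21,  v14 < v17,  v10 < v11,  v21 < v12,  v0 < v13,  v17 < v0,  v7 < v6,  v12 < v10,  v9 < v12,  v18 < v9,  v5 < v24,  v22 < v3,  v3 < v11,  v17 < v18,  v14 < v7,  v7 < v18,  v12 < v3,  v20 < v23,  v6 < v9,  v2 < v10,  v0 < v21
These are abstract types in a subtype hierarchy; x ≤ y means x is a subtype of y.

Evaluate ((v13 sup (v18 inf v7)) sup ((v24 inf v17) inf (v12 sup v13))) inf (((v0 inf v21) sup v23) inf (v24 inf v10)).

v24

v18 ∧ v7 = v7
v13 ∨ v7 = v2
v24 ∧ v17 = v24
v12 ∨ v13 = v10
v24 ∧ v10 = v24
v2 ∨ v24 = v2
v0 ∧ v21 = v0
v0 ∨ v23 = v13
v24 ∧ v10 = v24
v13 ∧ v24 = v24
v2 ∧ v24 = v24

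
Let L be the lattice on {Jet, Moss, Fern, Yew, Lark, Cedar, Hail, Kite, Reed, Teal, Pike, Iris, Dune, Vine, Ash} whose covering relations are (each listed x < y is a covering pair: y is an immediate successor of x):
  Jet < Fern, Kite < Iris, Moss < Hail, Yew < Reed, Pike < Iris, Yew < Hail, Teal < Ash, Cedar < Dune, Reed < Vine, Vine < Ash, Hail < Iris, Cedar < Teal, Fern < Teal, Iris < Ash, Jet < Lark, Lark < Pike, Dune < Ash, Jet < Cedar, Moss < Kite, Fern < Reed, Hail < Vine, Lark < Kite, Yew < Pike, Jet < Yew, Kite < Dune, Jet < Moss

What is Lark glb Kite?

Lark

Common lower bounds of {Lark, Kite}: Jet, Lark.
The greatest among these is Lark.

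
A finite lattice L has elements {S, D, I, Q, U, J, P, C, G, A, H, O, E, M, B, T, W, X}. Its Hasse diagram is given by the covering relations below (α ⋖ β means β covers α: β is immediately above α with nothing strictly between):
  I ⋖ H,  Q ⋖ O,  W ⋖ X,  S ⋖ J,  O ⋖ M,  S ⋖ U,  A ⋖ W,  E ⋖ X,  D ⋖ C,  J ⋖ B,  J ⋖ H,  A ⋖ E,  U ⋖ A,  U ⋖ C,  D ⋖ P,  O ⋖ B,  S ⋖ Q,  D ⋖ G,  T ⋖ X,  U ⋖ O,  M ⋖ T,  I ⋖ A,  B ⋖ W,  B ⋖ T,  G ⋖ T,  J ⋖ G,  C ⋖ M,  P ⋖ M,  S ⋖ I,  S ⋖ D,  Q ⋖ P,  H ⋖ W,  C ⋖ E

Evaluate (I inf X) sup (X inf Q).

I ∧ X = I
X ∧ Q = Q
I ∨ Q = W

W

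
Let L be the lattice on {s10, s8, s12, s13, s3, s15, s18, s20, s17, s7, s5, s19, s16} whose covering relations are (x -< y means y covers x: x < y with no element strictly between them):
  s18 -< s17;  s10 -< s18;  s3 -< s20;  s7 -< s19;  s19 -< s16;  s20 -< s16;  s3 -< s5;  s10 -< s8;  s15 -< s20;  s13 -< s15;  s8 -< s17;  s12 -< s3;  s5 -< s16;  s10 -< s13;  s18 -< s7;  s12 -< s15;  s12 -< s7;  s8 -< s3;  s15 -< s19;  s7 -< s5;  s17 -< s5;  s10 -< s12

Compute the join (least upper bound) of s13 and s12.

s15

Common upper bounds of {s13, s12}: s15, s16, s19, s20.
The least among these is s15.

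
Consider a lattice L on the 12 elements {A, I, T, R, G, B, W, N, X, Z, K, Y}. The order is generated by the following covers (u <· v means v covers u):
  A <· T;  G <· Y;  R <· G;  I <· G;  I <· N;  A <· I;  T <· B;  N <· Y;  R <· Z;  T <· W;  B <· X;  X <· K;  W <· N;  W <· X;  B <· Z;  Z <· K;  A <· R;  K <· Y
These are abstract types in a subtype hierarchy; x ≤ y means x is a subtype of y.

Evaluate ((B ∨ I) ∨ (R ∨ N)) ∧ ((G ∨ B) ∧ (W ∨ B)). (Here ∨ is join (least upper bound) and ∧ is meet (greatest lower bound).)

X

B ∨ I = Y
R ∨ N = Y
Y ∨ Y = Y
G ∨ B = Y
W ∨ B = X
Y ∧ X = X
Y ∧ X = X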